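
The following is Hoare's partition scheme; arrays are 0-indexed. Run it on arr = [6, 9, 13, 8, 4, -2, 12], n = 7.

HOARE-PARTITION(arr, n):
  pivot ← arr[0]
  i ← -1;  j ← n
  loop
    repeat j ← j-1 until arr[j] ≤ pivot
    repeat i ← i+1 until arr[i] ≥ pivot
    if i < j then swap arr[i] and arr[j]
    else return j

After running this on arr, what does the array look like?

pivot = arr[0] = 6; i = -1, j = 7
j→5 (arr[5]=-2≤6), i→0 (arr[0]=6≥6); i<j, swap → [-2, 9, 13, 8, 4, 6, 12]
j→4 (arr[4]=4≤6), i→1 (arr[1]=9≥6); i<j, swap → [-2, 4, 13, 8, 9, 6, 12]
j→1, i→2; i≥j, return j=1. arr = [-2, 4, 13, 8, 9, 6, 12]

[-2, 4, 13, 8, 9, 6, 12]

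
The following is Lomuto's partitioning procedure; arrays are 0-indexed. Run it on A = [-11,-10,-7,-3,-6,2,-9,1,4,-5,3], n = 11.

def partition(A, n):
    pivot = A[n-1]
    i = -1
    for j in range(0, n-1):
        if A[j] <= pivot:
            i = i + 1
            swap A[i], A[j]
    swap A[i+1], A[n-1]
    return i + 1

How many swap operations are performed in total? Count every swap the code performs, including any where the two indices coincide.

10

pivot = A[10] = 3; i = -1
j=0: A[0]=-11 ≤ 3 → i=0, swap A[0],A[0] (no change) → [-11,-10,-7,-3,-6,2,-9,1,4,-5,3]
j=1: A[1]=-10 ≤ 3 → i=1, swap A[1],A[1] (no change) → [-11,-10,-7,-3,-6,2,-9,1,4,-5,3]
j=2: A[2]=-7 ≤ 3 → i=2, swap A[2],A[2] (no change) → [-11,-10,-7,-3,-6,2,-9,1,4,-5,3]
j=3: A[3]=-3 ≤ 3 → i=3, swap A[3],A[3] (no change) → [-11,-10,-7,-3,-6,2,-9,1,4,-5,3]
j=4: A[4]=-6 ≤ 3 → i=4, swap A[4],A[4] (no change) → [-11,-10,-7,-3,-6,2,-9,1,4,-5,3]
j=5: A[5]=2 ≤ 3 → i=5, swap A[5],A[5] (no change) → [-11,-10,-7,-3,-6,2,-9,1,4,-5,3]
j=6: A[6]=-9 ≤ 3 → i=6, swap A[6],A[6] (no change) → [-11,-10,-7,-3,-6,2,-9,1,4,-5,3]
j=7: A[7]=1 ≤ 3 → i=7, swap A[7],A[7] (no change) → [-11,-10,-7,-3,-6,2,-9,1,4,-5,3]
j=8: A[8]=4 > 3 → no swap
j=9: A[9]=-5 ≤ 3 → i=8, swap A[8],A[9] → [-11,-10,-7,-3,-6,2,-9,1,-5,4,3]
final swap A[9],A[10] → [-11,-10,-7,-3,-6,2,-9,1,-5,3,4]; return 9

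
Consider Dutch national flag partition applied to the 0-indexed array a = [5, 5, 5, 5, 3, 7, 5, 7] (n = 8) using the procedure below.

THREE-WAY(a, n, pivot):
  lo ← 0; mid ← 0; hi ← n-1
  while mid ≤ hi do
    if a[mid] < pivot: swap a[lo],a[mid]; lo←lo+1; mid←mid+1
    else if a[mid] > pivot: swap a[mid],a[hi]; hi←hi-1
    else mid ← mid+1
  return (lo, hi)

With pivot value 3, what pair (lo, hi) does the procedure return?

(0, 0)

pivot = 3; lo=0, mid=0, hi=7
a[mid]=5>3: swap a[0],a[7]; hi=6 → [7, 5, 5, 5, 3, 7, 5, 5]
a[mid]=7>3: swap a[0],a[6]; hi=5 → [5, 5, 5, 5, 3, 7, 7, 5]
a[mid]=5>3: swap a[0],a[5]; hi=4 → [7, 5, 5, 5, 3, 5, 7, 5]
a[mid]=7>3: swap a[0],a[4]; hi=3 → [3, 5, 5, 5, 7, 5, 7, 5]
a[mid]=3=3: mid=1
a[mid]=5>3: swap a[1],a[3]; hi=2 → [3, 5, 5, 5, 7, 5, 7, 5]
a[mid]=5>3: swap a[1],a[2]; hi=1 → [3, 5, 5, 5, 7, 5, 7, 5]
a[mid]=5>3: swap a[1],a[1]; hi=0 → [3, 5, 5, 5, 7, 5, 7, 5]
end: lo=0, hi=0; a = [3, 5, 5, 5, 7, 5, 7, 5]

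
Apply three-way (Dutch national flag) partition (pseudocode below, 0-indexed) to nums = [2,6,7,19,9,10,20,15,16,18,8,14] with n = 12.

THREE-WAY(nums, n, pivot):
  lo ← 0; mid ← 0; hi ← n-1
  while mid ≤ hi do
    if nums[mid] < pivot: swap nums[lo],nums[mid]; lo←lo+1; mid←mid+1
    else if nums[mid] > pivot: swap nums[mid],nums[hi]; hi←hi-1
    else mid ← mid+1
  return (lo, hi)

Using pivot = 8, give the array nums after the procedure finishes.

[2,6,7,8,10,20,15,16,18,9,14,19]

pivot = 8; lo=0, mid=0, hi=11
nums[mid]=2<8: swap nums[0],nums[0]; lo=1,mid=1 → [2,6,7,19,9,10,20,15,16,18,8,14]
nums[mid]=6<8: swap nums[1],nums[1]; lo=2,mid=2 → [2,6,7,19,9,10,20,15,16,18,8,14]
nums[mid]=7<8: swap nums[2],nums[2]; lo=3,mid=3 → [2,6,7,19,9,10,20,15,16,18,8,14]
nums[mid]=19>8: swap nums[3],nums[11]; hi=10 → [2,6,7,14,9,10,20,15,16,18,8,19]
nums[mid]=14>8: swap nums[3],nums[10]; hi=9 → [2,6,7,8,9,10,20,15,16,18,14,19]
nums[mid]=8=8: mid=4
nums[mid]=9>8: swap nums[4],nums[9]; hi=8 → [2,6,7,8,18,10,20,15,16,9,14,19]
nums[mid]=18>8: swap nums[4],nums[8]; hi=7 → [2,6,7,8,16,10,20,15,18,9,14,19]
nums[mid]=16>8: swap nums[4],nums[7]; hi=6 → [2,6,7,8,15,10,20,16,18,9,14,19]
nums[mid]=15>8: swap nums[4],nums[6]; hi=5 → [2,6,7,8,20,10,15,16,18,9,14,19]
nums[mid]=20>8: swap nums[4],nums[5]; hi=4 → [2,6,7,8,10,20,15,16,18,9,14,19]
nums[mid]=10>8: swap nums[4],nums[4]; hi=3 → [2,6,7,8,10,20,15,16,18,9,14,19]
end: lo=3, hi=3; nums = [2,6,7,8,10,20,15,16,18,9,14,19]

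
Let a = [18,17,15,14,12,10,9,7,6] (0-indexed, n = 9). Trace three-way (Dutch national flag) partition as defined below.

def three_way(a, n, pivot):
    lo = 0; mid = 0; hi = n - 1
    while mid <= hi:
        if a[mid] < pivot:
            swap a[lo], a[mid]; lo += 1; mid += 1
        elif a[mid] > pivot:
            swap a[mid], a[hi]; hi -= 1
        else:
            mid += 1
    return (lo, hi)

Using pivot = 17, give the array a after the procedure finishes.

[6,15,14,12,10,9,7,17,18]

lo=0 mid=0 hi=8
18>17: swap(0,8), hi=7 ⇒ [6,17,15,14,12,10,9,7,18]
6<17: swap(0,0), lo=1 mid=1 ⇒ [6,17,15,14,12,10,9,7,18]
17=17: mid=2
15<17: swap(1,2), lo=2 mid=3 ⇒ [6,15,17,14,12,10,9,7,18]
14<17: swap(2,3), lo=3 mid=4 ⇒ [6,15,14,17,12,10,9,7,18]
12<17: swap(3,4), lo=4 mid=5 ⇒ [6,15,14,12,17,10,9,7,18]
10<17: swap(4,5), lo=5 mid=6 ⇒ [6,15,14,12,10,17,9,7,18]
9<17: swap(5,6), lo=6 mid=7 ⇒ [6,15,14,12,10,9,17,7,18]
7<17: swap(6,7), lo=7 mid=8 ⇒ [6,15,14,12,10,9,7,17,18]
done. lo=7 hi=7; a=[6,15,14,12,10,9,7,17,18]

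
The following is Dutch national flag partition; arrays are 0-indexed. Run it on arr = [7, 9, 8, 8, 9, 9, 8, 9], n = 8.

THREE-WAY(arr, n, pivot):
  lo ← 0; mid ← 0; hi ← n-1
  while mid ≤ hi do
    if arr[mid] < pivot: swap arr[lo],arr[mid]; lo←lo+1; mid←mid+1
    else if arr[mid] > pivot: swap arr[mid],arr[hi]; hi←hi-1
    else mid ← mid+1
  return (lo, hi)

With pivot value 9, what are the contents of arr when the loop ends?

[7, 8, 8, 8, 9, 9, 9, 9]

pivot = 9; lo=0, mid=0, hi=7
arr[mid]=7<9: swap arr[0],arr[0]; lo=1,mid=1 → [7, 9, 8, 8, 9, 9, 8, 9]
arr[mid]=9=9: mid=2
arr[mid]=8<9: swap arr[1],arr[2]; lo=2,mid=3 → [7, 8, 9, 8, 9, 9, 8, 9]
arr[mid]=8<9: swap arr[2],arr[3]; lo=3,mid=4 → [7, 8, 8, 9, 9, 9, 8, 9]
arr[mid]=9=9: mid=5
arr[mid]=9=9: mid=6
arr[mid]=8<9: swap arr[3],arr[6]; lo=4,mid=7 → [7, 8, 8, 8, 9, 9, 9, 9]
arr[mid]=9=9: mid=8
end: lo=4, hi=7; arr = [7, 8, 8, 8, 9, 9, 9, 9]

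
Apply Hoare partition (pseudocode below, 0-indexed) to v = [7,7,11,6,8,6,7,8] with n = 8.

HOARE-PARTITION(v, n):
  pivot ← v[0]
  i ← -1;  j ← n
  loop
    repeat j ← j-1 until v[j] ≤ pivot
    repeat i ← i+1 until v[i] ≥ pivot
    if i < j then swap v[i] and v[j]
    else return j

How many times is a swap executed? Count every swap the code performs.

pivot = v[0] = 7; i = -1, j = 8
j→6 (v[6]=7≤7), i→0 (v[0]=7≥7); i<j, swap → [7,7,11,6,8,6,7,8]
j→5 (v[5]=6≤7), i→1 (v[1]=7≥7); i<j, swap → [7,6,11,6,8,7,7,8]
j→3 (v[3]=6≤7), i→2 (v[2]=11≥7); i<j, swap → [7,6,6,11,8,7,7,8]
j→2, i→3; i≥j, return j=2. v = [7,6,6,11,8,7,7,8]

3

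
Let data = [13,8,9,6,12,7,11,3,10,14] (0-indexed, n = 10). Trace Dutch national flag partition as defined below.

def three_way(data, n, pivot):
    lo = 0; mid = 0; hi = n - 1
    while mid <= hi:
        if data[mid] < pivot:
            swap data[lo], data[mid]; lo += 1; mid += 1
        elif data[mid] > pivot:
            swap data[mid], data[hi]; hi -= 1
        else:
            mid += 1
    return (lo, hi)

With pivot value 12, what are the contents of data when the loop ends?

[10,8,9,6,7,11,3,12,14,13]

lo=0 mid=0 hi=9
13>12: swap(0,9), hi=8 ⇒ [14,8,9,6,12,7,11,3,10,13]
14>12: swap(0,8), hi=7 ⇒ [10,8,9,6,12,7,11,3,14,13]
10<12: swap(0,0), lo=1 mid=1 ⇒ [10,8,9,6,12,7,11,3,14,13]
8<12: swap(1,1), lo=2 mid=2 ⇒ [10,8,9,6,12,7,11,3,14,13]
9<12: swap(2,2), lo=3 mid=3 ⇒ [10,8,9,6,12,7,11,3,14,13]
6<12: swap(3,3), lo=4 mid=4 ⇒ [10,8,9,6,12,7,11,3,14,13]
12=12: mid=5
7<12: swap(4,5), lo=5 mid=6 ⇒ [10,8,9,6,7,12,11,3,14,13]
11<12: swap(5,6), lo=6 mid=7 ⇒ [10,8,9,6,7,11,12,3,14,13]
3<12: swap(6,7), lo=7 mid=8 ⇒ [10,8,9,6,7,11,3,12,14,13]
done. lo=7 hi=7; data=[10,8,9,6,7,11,3,12,14,13]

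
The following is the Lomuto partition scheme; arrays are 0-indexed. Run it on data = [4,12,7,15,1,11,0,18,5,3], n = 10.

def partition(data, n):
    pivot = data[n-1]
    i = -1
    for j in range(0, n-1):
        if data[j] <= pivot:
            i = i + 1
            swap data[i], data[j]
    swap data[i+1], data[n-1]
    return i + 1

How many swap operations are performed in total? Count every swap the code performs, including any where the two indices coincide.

3

pivot=3, i=-1
j=0: 4>3, skip
j=1: 12>3, skip
j=2: 7>3, skip
j=3: 15>3, skip
j=4: 1≤3, i=0, swap(0,4) ⇒ [1,12,7,15,4,11,0,18,5,3]
j=5: 11>3, skip
j=6: 0≤3, i=1, swap(1,6) ⇒ [1,0,7,15,4,11,12,18,5,3]
j=7: 18>3, skip
j=8: 5>3, skip
swap(2,9) ⇒ [1,0,3,15,4,11,12,18,5,7]; return 2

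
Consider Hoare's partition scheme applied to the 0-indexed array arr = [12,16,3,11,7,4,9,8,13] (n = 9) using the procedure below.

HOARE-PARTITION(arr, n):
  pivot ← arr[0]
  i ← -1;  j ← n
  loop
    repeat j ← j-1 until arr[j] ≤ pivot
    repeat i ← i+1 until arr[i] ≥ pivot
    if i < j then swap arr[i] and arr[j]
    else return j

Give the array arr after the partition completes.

[8,9,3,11,7,4,16,12,13]

pivot=12
j stops at 7 (8), i stops at 0 (12); swap ⇒ [8,16,3,11,7,4,9,12,13]
j stops at 6 (9), i stops at 1 (16); swap ⇒ [8,9,3,11,7,4,16,12,13]
j stops at 5, i stops at 6; i≥j ⇒ return 5. arr=[8,9,3,11,7,4,16,12,13]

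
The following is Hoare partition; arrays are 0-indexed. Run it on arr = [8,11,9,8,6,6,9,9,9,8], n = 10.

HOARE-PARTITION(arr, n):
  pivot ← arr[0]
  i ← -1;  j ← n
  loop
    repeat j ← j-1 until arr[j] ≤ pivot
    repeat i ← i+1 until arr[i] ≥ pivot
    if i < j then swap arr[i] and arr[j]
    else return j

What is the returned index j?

pivot = arr[0] = 8; i = -1, j = 10
j→9 (arr[9]=8≤8), i→0 (arr[0]=8≥8); i<j, swap → [8,11,9,8,6,6,9,9,9,8]
j→5 (arr[5]=6≤8), i→1 (arr[1]=11≥8); i<j, swap → [8,6,9,8,6,11,9,9,9,8]
j→4 (arr[4]=6≤8), i→2 (arr[2]=9≥8); i<j, swap → [8,6,6,8,9,11,9,9,9,8]
j→3, i→3; i≥j, return j=3. arr = [8,6,6,8,9,11,9,9,9,8]

3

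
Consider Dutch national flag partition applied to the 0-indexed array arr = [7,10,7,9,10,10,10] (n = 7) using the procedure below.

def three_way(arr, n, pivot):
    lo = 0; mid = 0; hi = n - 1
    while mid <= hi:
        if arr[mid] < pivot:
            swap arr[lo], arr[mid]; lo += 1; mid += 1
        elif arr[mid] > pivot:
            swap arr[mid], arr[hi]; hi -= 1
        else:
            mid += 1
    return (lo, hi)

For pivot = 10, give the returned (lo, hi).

(3, 6)

pivot = 10; lo=0, mid=0, hi=6
arr[mid]=7<10: swap arr[0],arr[0]; lo=1,mid=1 → [7,10,7,9,10,10,10]
arr[mid]=10=10: mid=2
arr[mid]=7<10: swap arr[1],arr[2]; lo=2,mid=3 → [7,7,10,9,10,10,10]
arr[mid]=9<10: swap arr[2],arr[3]; lo=3,mid=4 → [7,7,9,10,10,10,10]
arr[mid]=10=10: mid=5
arr[mid]=10=10: mid=6
arr[mid]=10=10: mid=7
end: lo=3, hi=6; arr = [7,7,9,10,10,10,10]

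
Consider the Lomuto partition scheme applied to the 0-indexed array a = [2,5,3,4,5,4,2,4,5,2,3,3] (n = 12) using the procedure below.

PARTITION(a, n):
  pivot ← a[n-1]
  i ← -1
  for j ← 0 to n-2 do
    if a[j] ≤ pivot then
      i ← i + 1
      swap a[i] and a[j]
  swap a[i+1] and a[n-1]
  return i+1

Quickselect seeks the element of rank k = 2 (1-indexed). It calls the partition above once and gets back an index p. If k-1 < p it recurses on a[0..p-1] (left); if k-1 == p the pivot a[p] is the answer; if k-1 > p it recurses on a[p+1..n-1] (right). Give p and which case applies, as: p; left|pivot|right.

pivot=3, i=-1
j=0: 2≤3, i=0, swap(0,0) ⇒ [2,5,3,4,5,4,2,4,5,2,3,3]
j=1: 5>3, skip
j=2: 3≤3, i=1, swap(1,2) ⇒ [2,3,5,4,5,4,2,4,5,2,3,3]
j=3: 4>3, skip
j=4: 5>3, skip
j=5: 4>3, skip
j=6: 2≤3, i=2, swap(2,6) ⇒ [2,3,2,4,5,4,5,4,5,2,3,3]
j=7: 4>3, skip
j=8: 5>3, skip
j=9: 2≤3, i=3, swap(3,9) ⇒ [2,3,2,2,5,4,5,4,5,4,3,3]
j=10: 3≤3, i=4, swap(4,10) ⇒ [2,3,2,2,3,4,5,4,5,4,5,3]
swap(5,11) ⇒ [2,3,2,2,3,3,5,4,5,4,5,4]; return 5
p = 5; k-1 = 1 < 5 ⇒ left

5; left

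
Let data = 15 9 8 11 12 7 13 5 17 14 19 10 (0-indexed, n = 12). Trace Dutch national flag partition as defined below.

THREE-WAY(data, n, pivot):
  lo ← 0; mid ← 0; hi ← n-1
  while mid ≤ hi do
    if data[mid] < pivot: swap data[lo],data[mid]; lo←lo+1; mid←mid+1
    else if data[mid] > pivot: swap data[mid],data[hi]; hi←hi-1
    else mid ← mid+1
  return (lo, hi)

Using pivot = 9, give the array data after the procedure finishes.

5 8 7 9 12 13 11 17 14 19 10 15

pivot = 9; lo=0, mid=0, hi=11
data[mid]=15>9: swap data[0],data[11]; hi=10 → 10 9 8 11 12 7 13 5 17 14 19 15
data[mid]=10>9: swap data[0],data[10]; hi=9 → 19 9 8 11 12 7 13 5 17 14 10 15
data[mid]=19>9: swap data[0],data[9]; hi=8 → 14 9 8 11 12 7 13 5 17 19 10 15
data[mid]=14>9: swap data[0],data[8]; hi=7 → 17 9 8 11 12 7 13 5 14 19 10 15
data[mid]=17>9: swap data[0],data[7]; hi=6 → 5 9 8 11 12 7 13 17 14 19 10 15
data[mid]=5<9: swap data[0],data[0]; lo=1,mid=1 → 5 9 8 11 12 7 13 17 14 19 10 15
data[mid]=9=9: mid=2
data[mid]=8<9: swap data[1],data[2]; lo=2,mid=3 → 5 8 9 11 12 7 13 17 14 19 10 15
data[mid]=11>9: swap data[3],data[6]; hi=5 → 5 8 9 13 12 7 11 17 14 19 10 15
data[mid]=13>9: swap data[3],data[5]; hi=4 → 5 8 9 7 12 13 11 17 14 19 10 15
data[mid]=7<9: swap data[2],data[3]; lo=3,mid=4 → 5 8 7 9 12 13 11 17 14 19 10 15
data[mid]=12>9: swap data[4],data[4]; hi=3 → 5 8 7 9 12 13 11 17 14 19 10 15
end: lo=3, hi=3; data = 5 8 7 9 12 13 11 17 14 19 10 15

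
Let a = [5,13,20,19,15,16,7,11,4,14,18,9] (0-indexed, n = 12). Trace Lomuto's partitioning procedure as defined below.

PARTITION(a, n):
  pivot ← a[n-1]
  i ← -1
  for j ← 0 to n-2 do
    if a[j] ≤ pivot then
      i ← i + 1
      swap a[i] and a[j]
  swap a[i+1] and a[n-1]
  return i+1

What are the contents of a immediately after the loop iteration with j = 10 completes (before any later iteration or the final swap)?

pivot=9, i=-1
j=0: 5≤9, i=0, swap(0,0) ⇒ [5,13,20,19,15,16,7,11,4,14,18,9]
j=1: 13>9, skip
j=2: 20>9, skip
j=3: 19>9, skip
j=4: 15>9, skip
j=5: 16>9, skip
j=6: 7≤9, i=1, swap(1,6) ⇒ [5,7,20,19,15,16,13,11,4,14,18,9]
j=7: 11>9, skip
j=8: 4≤9, i=2, swap(2,8) ⇒ [5,7,4,19,15,16,13,11,20,14,18,9]
j=9: 14>9, skip
j=10: 18>9, skip
(after j=10) a = [5,7,4,19,15,16,13,11,20,14,18,9]

[5,7,4,19,15,16,13,11,20,14,18,9]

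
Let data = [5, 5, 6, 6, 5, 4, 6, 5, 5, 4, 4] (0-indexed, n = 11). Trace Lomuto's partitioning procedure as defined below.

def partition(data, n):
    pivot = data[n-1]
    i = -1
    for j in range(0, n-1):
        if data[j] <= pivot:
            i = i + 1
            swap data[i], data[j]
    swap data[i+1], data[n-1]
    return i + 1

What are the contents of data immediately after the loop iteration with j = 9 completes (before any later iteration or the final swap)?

pivot = data[10] = 4; i = -1
j=0: data[0]=5 > 4 → no swap
j=1: data[1]=5 > 4 → no swap
j=2: data[2]=6 > 4 → no swap
j=3: data[3]=6 > 4 → no swap
j=4: data[4]=5 > 4 → no swap
j=5: data[5]=4 ≤ 4 → i=0, swap data[0],data[5] → [4, 5, 6, 6, 5, 5, 6, 5, 5, 4, 4]
j=6: data[6]=6 > 4 → no swap
j=7: data[7]=5 > 4 → no swap
j=8: data[8]=5 > 4 → no swap
j=9: data[9]=4 ≤ 4 → i=1, swap data[1],data[9] → [4, 4, 6, 6, 5, 5, 6, 5, 5, 5, 4]
(after j=9) data = [4, 4, 6, 6, 5, 5, 6, 5, 5, 5, 4]

[4, 4, 6, 6, 5, 5, 6, 5, 5, 5, 4]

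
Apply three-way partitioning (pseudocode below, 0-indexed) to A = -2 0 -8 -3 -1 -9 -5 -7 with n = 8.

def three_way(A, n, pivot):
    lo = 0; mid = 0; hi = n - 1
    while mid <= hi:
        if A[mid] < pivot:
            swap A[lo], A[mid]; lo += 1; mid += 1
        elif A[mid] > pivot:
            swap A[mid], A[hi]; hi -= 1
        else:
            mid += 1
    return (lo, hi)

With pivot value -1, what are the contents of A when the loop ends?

pivot = -1; lo=0, mid=0, hi=7
A[mid]=-2<-1: swap A[0],A[0]; lo=1,mid=1 → -2 0 -8 -3 -1 -9 -5 -7
A[mid]=0>-1: swap A[1],A[7]; hi=6 → -2 -7 -8 -3 -1 -9 -5 0
A[mid]=-7<-1: swap A[1],A[1]; lo=2,mid=2 → -2 -7 -8 -3 -1 -9 -5 0
A[mid]=-8<-1: swap A[2],A[2]; lo=3,mid=3 → -2 -7 -8 -3 -1 -9 -5 0
A[mid]=-3<-1: swap A[3],A[3]; lo=4,mid=4 → -2 -7 -8 -3 -1 -9 -5 0
A[mid]=-1=-1: mid=5
A[mid]=-9<-1: swap A[4],A[5]; lo=5,mid=6 → -2 -7 -8 -3 -9 -1 -5 0
A[mid]=-5<-1: swap A[5],A[6]; lo=6,mid=7 → -2 -7 -8 -3 -9 -5 -1 0
end: lo=6, hi=6; A = -2 -7 -8 -3 -9 -5 -1 0

-2 -7 -8 -3 -9 -5 -1 0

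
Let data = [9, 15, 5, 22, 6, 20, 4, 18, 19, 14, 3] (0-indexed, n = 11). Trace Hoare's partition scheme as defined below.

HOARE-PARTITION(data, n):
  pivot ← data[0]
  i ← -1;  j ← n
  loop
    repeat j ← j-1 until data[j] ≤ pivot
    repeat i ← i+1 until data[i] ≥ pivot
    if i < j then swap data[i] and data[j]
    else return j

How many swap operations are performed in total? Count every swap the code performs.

pivot = data[0] = 9; i = -1, j = 11
j→10 (data[10]=3≤9), i→0 (data[0]=9≥9); i<j, swap → [3, 15, 5, 22, 6, 20, 4, 18, 19, 14, 9]
j→6 (data[6]=4≤9), i→1 (data[1]=15≥9); i<j, swap → [3, 4, 5, 22, 6, 20, 15, 18, 19, 14, 9]
j→4 (data[4]=6≤9), i→3 (data[3]=22≥9); i<j, swap → [3, 4, 5, 6, 22, 20, 15, 18, 19, 14, 9]
j→3, i→4; i≥j, return j=3. data = [3, 4, 5, 6, 22, 20, 15, 18, 19, 14, 9]

3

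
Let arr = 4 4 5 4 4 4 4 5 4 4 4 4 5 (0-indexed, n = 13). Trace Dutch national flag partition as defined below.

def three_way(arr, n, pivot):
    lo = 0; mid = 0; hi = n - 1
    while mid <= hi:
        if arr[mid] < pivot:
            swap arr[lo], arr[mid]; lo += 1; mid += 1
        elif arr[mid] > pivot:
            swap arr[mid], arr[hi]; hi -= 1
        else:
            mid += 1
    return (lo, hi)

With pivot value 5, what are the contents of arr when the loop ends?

pivot = 5; lo=0, mid=0, hi=12
arr[mid]=4<5: swap arr[0],arr[0]; lo=1,mid=1 → 4 4 5 4 4 4 4 5 4 4 4 4 5
arr[mid]=4<5: swap arr[1],arr[1]; lo=2,mid=2 → 4 4 5 4 4 4 4 5 4 4 4 4 5
arr[mid]=5=5: mid=3
arr[mid]=4<5: swap arr[2],arr[3]; lo=3,mid=4 → 4 4 4 5 4 4 4 5 4 4 4 4 5
arr[mid]=4<5: swap arr[3],arr[4]; lo=4,mid=5 → 4 4 4 4 5 4 4 5 4 4 4 4 5
arr[mid]=4<5: swap arr[4],arr[5]; lo=5,mid=6 → 4 4 4 4 4 5 4 5 4 4 4 4 5
arr[mid]=4<5: swap arr[5],arr[6]; lo=6,mid=7 → 4 4 4 4 4 4 5 5 4 4 4 4 5
arr[mid]=5=5: mid=8
arr[mid]=4<5: swap arr[6],arr[8]; lo=7,mid=9 → 4 4 4 4 4 4 4 5 5 4 4 4 5
arr[mid]=4<5: swap arr[7],arr[9]; lo=8,mid=10 → 4 4 4 4 4 4 4 4 5 5 4 4 5
arr[mid]=4<5: swap arr[8],arr[10]; lo=9,mid=11 → 4 4 4 4 4 4 4 4 4 5 5 4 5
arr[mid]=4<5: swap arr[9],arr[11]; lo=10,mid=12 → 4 4 4 4 4 4 4 4 4 4 5 5 5
arr[mid]=5=5: mid=13
end: lo=10, hi=12; arr = 4 4 4 4 4 4 4 4 4 4 5 5 5

4 4 4 4 4 4 4 4 4 4 5 5 5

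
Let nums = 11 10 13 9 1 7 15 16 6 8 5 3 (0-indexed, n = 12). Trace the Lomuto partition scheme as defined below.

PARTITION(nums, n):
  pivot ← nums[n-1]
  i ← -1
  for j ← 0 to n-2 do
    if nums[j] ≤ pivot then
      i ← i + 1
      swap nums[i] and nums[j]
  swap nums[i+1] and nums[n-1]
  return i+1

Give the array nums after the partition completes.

pivot = nums[11] = 3; i = -1
j=0: nums[0]=11 > 3 → no swap
j=1: nums[1]=10 > 3 → no swap
j=2: nums[2]=13 > 3 → no swap
j=3: nums[3]=9 > 3 → no swap
j=4: nums[4]=1 ≤ 3 → i=0, swap nums[0],nums[4] → 1 10 13 9 11 7 15 16 6 8 5 3
j=5: nums[5]=7 > 3 → no swap
j=6: nums[6]=15 > 3 → no swap
j=7: nums[7]=16 > 3 → no swap
j=8: nums[8]=6 > 3 → no swap
j=9: nums[9]=8 > 3 → no swap
j=10: nums[10]=5 > 3 → no swap
final swap nums[1],nums[11] → 1 3 13 9 11 7 15 16 6 8 5 10; return 1

1 3 13 9 11 7 15 16 6 8 5 10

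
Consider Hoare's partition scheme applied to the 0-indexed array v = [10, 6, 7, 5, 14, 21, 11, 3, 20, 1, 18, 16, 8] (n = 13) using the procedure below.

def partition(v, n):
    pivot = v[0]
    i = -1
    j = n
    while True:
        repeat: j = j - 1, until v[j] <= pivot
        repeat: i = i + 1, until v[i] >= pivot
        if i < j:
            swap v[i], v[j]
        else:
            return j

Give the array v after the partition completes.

pivot = v[0] = 10; i = -1, j = 13
j→12 (v[12]=8≤10), i→0 (v[0]=10≥10); i<j, swap → [8, 6, 7, 5, 14, 21, 11, 3, 20, 1, 18, 16, 10]
j→9 (v[9]=1≤10), i→4 (v[4]=14≥10); i<j, swap → [8, 6, 7, 5, 1, 21, 11, 3, 20, 14, 18, 16, 10]
j→7 (v[7]=3≤10), i→5 (v[5]=21≥10); i<j, swap → [8, 6, 7, 5, 1, 3, 11, 21, 20, 14, 18, 16, 10]
j→5, i→6; i≥j, return j=5. v = [8, 6, 7, 5, 1, 3, 11, 21, 20, 14, 18, 16, 10]

[8, 6, 7, 5, 1, 3, 11, 21, 20, 14, 18, 16, 10]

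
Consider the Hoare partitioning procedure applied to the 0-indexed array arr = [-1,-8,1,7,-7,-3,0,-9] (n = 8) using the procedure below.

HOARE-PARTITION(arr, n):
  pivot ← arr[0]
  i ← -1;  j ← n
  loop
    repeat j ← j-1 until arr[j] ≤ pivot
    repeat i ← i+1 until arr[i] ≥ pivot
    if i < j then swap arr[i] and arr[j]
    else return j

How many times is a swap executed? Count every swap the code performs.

3

pivot = arr[0] = -1; i = -1, j = 8
j→7 (arr[7]=-9≤-1), i→0 (arr[0]=-1≥-1); i<j, swap → [-9,-8,1,7,-7,-3,0,-1]
j→5 (arr[5]=-3≤-1), i→2 (arr[2]=1≥-1); i<j, swap → [-9,-8,-3,7,-7,1,0,-1]
j→4 (arr[4]=-7≤-1), i→3 (arr[3]=7≥-1); i<j, swap → [-9,-8,-3,-7,7,1,0,-1]
j→3, i→4; i≥j, return j=3. arr = [-9,-8,-3,-7,7,1,0,-1]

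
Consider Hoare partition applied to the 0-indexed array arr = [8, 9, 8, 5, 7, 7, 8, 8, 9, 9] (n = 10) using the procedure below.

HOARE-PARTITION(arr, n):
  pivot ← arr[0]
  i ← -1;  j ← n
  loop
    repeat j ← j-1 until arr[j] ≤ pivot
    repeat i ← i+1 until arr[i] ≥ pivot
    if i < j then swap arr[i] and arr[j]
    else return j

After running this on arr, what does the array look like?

[8, 8, 7, 5, 7, 8, 9, 8, 9, 9]

pivot = arr[0] = 8; i = -1, j = 10
j→7 (arr[7]=8≤8), i→0 (arr[0]=8≥8); i<j, swap → [8, 9, 8, 5, 7, 7, 8, 8, 9, 9]
j→6 (arr[6]=8≤8), i→1 (arr[1]=9≥8); i<j, swap → [8, 8, 8, 5, 7, 7, 9, 8, 9, 9]
j→5 (arr[5]=7≤8), i→2 (arr[2]=8≥8); i<j, swap → [8, 8, 7, 5, 7, 8, 9, 8, 9, 9]
j→4, i→5; i≥j, return j=4. arr = [8, 8, 7, 5, 7, 8, 9, 8, 9, 9]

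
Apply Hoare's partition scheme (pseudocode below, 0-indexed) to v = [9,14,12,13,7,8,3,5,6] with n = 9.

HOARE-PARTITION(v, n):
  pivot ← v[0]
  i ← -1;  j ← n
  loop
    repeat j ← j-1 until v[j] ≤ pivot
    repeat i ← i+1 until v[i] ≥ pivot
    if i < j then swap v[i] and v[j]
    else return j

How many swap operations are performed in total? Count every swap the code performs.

pivot=9
j stops at 8 (6), i stops at 0 (9); swap ⇒ [6,14,12,13,7,8,3,5,9]
j stops at 7 (5), i stops at 1 (14); swap ⇒ [6,5,12,13,7,8,3,14,9]
j stops at 6 (3), i stops at 2 (12); swap ⇒ [6,5,3,13,7,8,12,14,9]
j stops at 5 (8), i stops at 3 (13); swap ⇒ [6,5,3,8,7,13,12,14,9]
j stops at 4, i stops at 5; i≥j ⇒ return 4. v=[6,5,3,8,7,13,12,14,9]

4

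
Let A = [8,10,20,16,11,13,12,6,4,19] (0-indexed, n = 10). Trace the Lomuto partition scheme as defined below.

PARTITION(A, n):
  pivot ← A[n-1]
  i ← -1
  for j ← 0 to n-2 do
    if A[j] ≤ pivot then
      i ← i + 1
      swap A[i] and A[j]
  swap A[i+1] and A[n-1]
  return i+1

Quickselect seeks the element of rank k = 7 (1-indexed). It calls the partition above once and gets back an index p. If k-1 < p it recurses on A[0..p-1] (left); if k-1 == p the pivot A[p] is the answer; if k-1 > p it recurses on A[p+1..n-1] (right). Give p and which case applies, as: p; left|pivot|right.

8; left

pivot = A[9] = 19; i = -1
j=0: A[0]=8 ≤ 19 → i=0, swap A[0],A[0] (no change) → [8,10,20,16,11,13,12,6,4,19]
j=1: A[1]=10 ≤ 19 → i=1, swap A[1],A[1] (no change) → [8,10,20,16,11,13,12,6,4,19]
j=2: A[2]=20 > 19 → no swap
j=3: A[3]=16 ≤ 19 → i=2, swap A[2],A[3] → [8,10,16,20,11,13,12,6,4,19]
j=4: A[4]=11 ≤ 19 → i=3, swap A[3],A[4] → [8,10,16,11,20,13,12,6,4,19]
j=5: A[5]=13 ≤ 19 → i=4, swap A[4],A[5] → [8,10,16,11,13,20,12,6,4,19]
j=6: A[6]=12 ≤ 19 → i=5, swap A[5],A[6] → [8,10,16,11,13,12,20,6,4,19]
j=7: A[7]=6 ≤ 19 → i=6, swap A[6],A[7] → [8,10,16,11,13,12,6,20,4,19]
j=8: A[8]=4 ≤ 19 → i=7, swap A[7],A[8] → [8,10,16,11,13,12,6,4,20,19]
final swap A[8],A[9] → [8,10,16,11,13,12,6,4,19,20]; return 8
p = 8; k-1 = 6 < 8 ⇒ left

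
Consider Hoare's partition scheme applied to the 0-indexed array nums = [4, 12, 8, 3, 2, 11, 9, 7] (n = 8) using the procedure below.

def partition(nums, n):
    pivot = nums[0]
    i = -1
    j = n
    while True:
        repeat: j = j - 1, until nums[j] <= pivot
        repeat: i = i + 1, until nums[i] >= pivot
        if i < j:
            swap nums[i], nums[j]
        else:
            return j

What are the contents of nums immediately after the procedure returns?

pivot = nums[0] = 4; i = -1, j = 8
j→4 (nums[4]=2≤4), i→0 (nums[0]=4≥4); i<j, swap → [2, 12, 8, 3, 4, 11, 9, 7]
j→3 (nums[3]=3≤4), i→1 (nums[1]=12≥4); i<j, swap → [2, 3, 8, 12, 4, 11, 9, 7]
j→1, i→2; i≥j, return j=1. nums = [2, 3, 8, 12, 4, 11, 9, 7]

[2, 3, 8, 12, 4, 11, 9, 7]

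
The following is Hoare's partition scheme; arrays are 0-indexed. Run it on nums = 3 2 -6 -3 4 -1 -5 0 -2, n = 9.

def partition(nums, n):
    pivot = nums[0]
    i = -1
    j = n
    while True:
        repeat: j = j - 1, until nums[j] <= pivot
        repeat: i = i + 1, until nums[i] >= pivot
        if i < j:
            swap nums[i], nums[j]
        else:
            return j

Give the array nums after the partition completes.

pivot=3
j stops at 8 (-2), i stops at 0 (3); swap ⇒ -2 2 -6 -3 4 -1 -5 0 3
j stops at 7 (0), i stops at 4 (4); swap ⇒ -2 2 -6 -3 0 -1 -5 4 3
j stops at 6, i stops at 7; i≥j ⇒ return 6. nums=-2 2 -6 -3 0 -1 -5 4 3

-2 2 -6 -3 0 -1 -5 4 3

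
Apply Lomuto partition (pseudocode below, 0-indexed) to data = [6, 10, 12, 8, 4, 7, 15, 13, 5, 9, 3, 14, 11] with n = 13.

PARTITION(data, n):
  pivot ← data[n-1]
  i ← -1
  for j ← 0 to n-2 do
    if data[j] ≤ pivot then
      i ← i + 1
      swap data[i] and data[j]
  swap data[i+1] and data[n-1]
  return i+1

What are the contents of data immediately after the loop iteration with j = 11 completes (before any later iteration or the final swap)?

pivot = data[12] = 11; i = -1
j=0: data[0]=6 ≤ 11 → i=0, swap data[0],data[0] (no change) → [6, 10, 12, 8, 4, 7, 15, 13, 5, 9, 3, 14, 11]
j=1: data[1]=10 ≤ 11 → i=1, swap data[1],data[1] (no change) → [6, 10, 12, 8, 4, 7, 15, 13, 5, 9, 3, 14, 11]
j=2: data[2]=12 > 11 → no swap
j=3: data[3]=8 ≤ 11 → i=2, swap data[2],data[3] → [6, 10, 8, 12, 4, 7, 15, 13, 5, 9, 3, 14, 11]
j=4: data[4]=4 ≤ 11 → i=3, swap data[3],data[4] → [6, 10, 8, 4, 12, 7, 15, 13, 5, 9, 3, 14, 11]
j=5: data[5]=7 ≤ 11 → i=4, swap data[4],data[5] → [6, 10, 8, 4, 7, 12, 15, 13, 5, 9, 3, 14, 11]
j=6: data[6]=15 > 11 → no swap
j=7: data[7]=13 > 11 → no swap
j=8: data[8]=5 ≤ 11 → i=5, swap data[5],data[8] → [6, 10, 8, 4, 7, 5, 15, 13, 12, 9, 3, 14, 11]
j=9: data[9]=9 ≤ 11 → i=6, swap data[6],data[9] → [6, 10, 8, 4, 7, 5, 9, 13, 12, 15, 3, 14, 11]
j=10: data[10]=3 ≤ 11 → i=7, swap data[7],data[10] → [6, 10, 8, 4, 7, 5, 9, 3, 12, 15, 13, 14, 11]
j=11: data[11]=14 > 11 → no swap
(after j=11) data = [6, 10, 8, 4, 7, 5, 9, 3, 12, 15, 13, 14, 11]

[6, 10, 8, 4, 7, 5, 9, 3, 12, 15, 13, 14, 11]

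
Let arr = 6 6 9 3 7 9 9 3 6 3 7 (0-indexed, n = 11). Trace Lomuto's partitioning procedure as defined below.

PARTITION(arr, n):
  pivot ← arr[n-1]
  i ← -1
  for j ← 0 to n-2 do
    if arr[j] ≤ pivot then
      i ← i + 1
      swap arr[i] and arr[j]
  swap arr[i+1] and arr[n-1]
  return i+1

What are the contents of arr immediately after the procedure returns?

pivot=7, i=-1
j=0: 6≤7, i=0, swap(0,0) ⇒ 6 6 9 3 7 9 9 3 6 3 7
j=1: 6≤7, i=1, swap(1,1) ⇒ 6 6 9 3 7 9 9 3 6 3 7
j=2: 9>7, skip
j=3: 3≤7, i=2, swap(2,3) ⇒ 6 6 3 9 7 9 9 3 6 3 7
j=4: 7≤7, i=3, swap(3,4) ⇒ 6 6 3 7 9 9 9 3 6 3 7
j=5: 9>7, skip
j=6: 9>7, skip
j=7: 3≤7, i=4, swap(4,7) ⇒ 6 6 3 7 3 9 9 9 6 3 7
j=8: 6≤7, i=5, swap(5,8) ⇒ 6 6 3 7 3 6 9 9 9 3 7
j=9: 3≤7, i=6, swap(6,9) ⇒ 6 6 3 7 3 6 3 9 9 9 7
swap(7,10) ⇒ 6 6 3 7 3 6 3 7 9 9 9; return 7

6 6 3 7 3 6 3 7 9 9 9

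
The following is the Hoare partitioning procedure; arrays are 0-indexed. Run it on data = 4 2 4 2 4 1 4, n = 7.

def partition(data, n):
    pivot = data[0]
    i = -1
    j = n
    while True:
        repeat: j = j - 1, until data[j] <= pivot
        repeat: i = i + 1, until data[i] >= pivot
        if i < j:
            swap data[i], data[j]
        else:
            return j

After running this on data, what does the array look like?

4 2 1 2 4 4 4

pivot=4
j stops at 6 (4), i stops at 0 (4); swap ⇒ 4 2 4 2 4 1 4
j stops at 5 (1), i stops at 2 (4); swap ⇒ 4 2 1 2 4 4 4
j stops at 4, i stops at 4; i≥j ⇒ return 4. data=4 2 1 2 4 4 4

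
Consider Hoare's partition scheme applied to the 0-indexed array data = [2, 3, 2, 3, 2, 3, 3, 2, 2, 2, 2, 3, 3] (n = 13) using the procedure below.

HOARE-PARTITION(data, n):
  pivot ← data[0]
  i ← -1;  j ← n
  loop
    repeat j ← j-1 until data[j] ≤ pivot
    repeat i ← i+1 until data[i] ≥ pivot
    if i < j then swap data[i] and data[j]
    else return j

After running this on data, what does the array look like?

[2, 2, 2, 2, 2, 3, 3, 3, 2, 3, 2, 3, 3]

pivot = data[0] = 2; i = -1, j = 13
j→10 (data[10]=2≤2), i→0 (data[0]=2≥2); i<j, swap → [2, 3, 2, 3, 2, 3, 3, 2, 2, 2, 2, 3, 3]
j→9 (data[9]=2≤2), i→1 (data[1]=3≥2); i<j, swap → [2, 2, 2, 3, 2, 3, 3, 2, 2, 3, 2, 3, 3]
j→8 (data[8]=2≤2), i→2 (data[2]=2≥2); i<j, swap → [2, 2, 2, 3, 2, 3, 3, 2, 2, 3, 2, 3, 3]
j→7 (data[7]=2≤2), i→3 (data[3]=3≥2); i<j, swap → [2, 2, 2, 2, 2, 3, 3, 3, 2, 3, 2, 3, 3]
j→4, i→4; i≥j, return j=4. data = [2, 2, 2, 2, 2, 3, 3, 3, 2, 3, 2, 3, 3]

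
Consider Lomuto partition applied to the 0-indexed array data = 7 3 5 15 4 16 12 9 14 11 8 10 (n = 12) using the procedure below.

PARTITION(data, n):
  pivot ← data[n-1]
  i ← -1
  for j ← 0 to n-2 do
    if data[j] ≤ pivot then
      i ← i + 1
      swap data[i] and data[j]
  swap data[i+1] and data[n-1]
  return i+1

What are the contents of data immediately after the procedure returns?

7 3 5 4 9 8 10 15 14 11 16 12

pivot = data[11] = 10; i = -1
j=0: data[0]=7 ≤ 10 → i=0, swap data[0],data[0] (no change) → 7 3 5 15 4 16 12 9 14 11 8 10
j=1: data[1]=3 ≤ 10 → i=1, swap data[1],data[1] (no change) → 7 3 5 15 4 16 12 9 14 11 8 10
j=2: data[2]=5 ≤ 10 → i=2, swap data[2],data[2] (no change) → 7 3 5 15 4 16 12 9 14 11 8 10
j=3: data[3]=15 > 10 → no swap
j=4: data[4]=4 ≤ 10 → i=3, swap data[3],data[4] → 7 3 5 4 15 16 12 9 14 11 8 10
j=5: data[5]=16 > 10 → no swap
j=6: data[6]=12 > 10 → no swap
j=7: data[7]=9 ≤ 10 → i=4, swap data[4],data[7] → 7 3 5 4 9 16 12 15 14 11 8 10
j=8: data[8]=14 > 10 → no swap
j=9: data[9]=11 > 10 → no swap
j=10: data[10]=8 ≤ 10 → i=5, swap data[5],data[10] → 7 3 5 4 9 8 12 15 14 11 16 10
final swap data[6],data[11] → 7 3 5 4 9 8 10 15 14 11 16 12; return 6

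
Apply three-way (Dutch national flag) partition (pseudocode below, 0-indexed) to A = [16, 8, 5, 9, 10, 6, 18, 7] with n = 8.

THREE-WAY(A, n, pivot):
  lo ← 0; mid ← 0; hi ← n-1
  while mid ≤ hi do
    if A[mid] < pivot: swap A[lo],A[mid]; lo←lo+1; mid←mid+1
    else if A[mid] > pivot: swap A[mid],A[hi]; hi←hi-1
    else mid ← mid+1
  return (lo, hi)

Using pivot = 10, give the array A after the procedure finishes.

pivot = 10; lo=0, mid=0, hi=7
A[mid]=16>10: swap A[0],A[7]; hi=6 → [7, 8, 5, 9, 10, 6, 18, 16]
A[mid]=7<10: swap A[0],A[0]; lo=1,mid=1 → [7, 8, 5, 9, 10, 6, 18, 16]
A[mid]=8<10: swap A[1],A[1]; lo=2,mid=2 → [7, 8, 5, 9, 10, 6, 18, 16]
A[mid]=5<10: swap A[2],A[2]; lo=3,mid=3 → [7, 8, 5, 9, 10, 6, 18, 16]
A[mid]=9<10: swap A[3],A[3]; lo=4,mid=4 → [7, 8, 5, 9, 10, 6, 18, 16]
A[mid]=10=10: mid=5
A[mid]=6<10: swap A[4],A[5]; lo=5,mid=6 → [7, 8, 5, 9, 6, 10, 18, 16]
A[mid]=18>10: swap A[6],A[6]; hi=5 → [7, 8, 5, 9, 6, 10, 18, 16]
end: lo=5, hi=5; A = [7, 8, 5, 9, 6, 10, 18, 16]

[7, 8, 5, 9, 6, 10, 18, 16]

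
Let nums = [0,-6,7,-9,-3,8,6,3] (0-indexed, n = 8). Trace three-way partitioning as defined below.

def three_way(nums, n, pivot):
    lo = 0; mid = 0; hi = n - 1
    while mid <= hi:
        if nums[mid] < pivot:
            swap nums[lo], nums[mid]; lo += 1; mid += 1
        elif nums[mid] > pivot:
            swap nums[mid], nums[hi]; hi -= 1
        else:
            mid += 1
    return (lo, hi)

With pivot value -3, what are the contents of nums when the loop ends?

[-6,-9,-3,7,8,6,3,0]

pivot = -3; lo=0, mid=0, hi=7
nums[mid]=0>-3: swap nums[0],nums[7]; hi=6 → [3,-6,7,-9,-3,8,6,0]
nums[mid]=3>-3: swap nums[0],nums[6]; hi=5 → [6,-6,7,-9,-3,8,3,0]
nums[mid]=6>-3: swap nums[0],nums[5]; hi=4 → [8,-6,7,-9,-3,6,3,0]
nums[mid]=8>-3: swap nums[0],nums[4]; hi=3 → [-3,-6,7,-9,8,6,3,0]
nums[mid]=-3=-3: mid=1
nums[mid]=-6<-3: swap nums[0],nums[1]; lo=1,mid=2 → [-6,-3,7,-9,8,6,3,0]
nums[mid]=7>-3: swap nums[2],nums[3]; hi=2 → [-6,-3,-9,7,8,6,3,0]
nums[mid]=-9<-3: swap nums[1],nums[2]; lo=2,mid=3 → [-6,-9,-3,7,8,6,3,0]
end: lo=2, hi=2; nums = [-6,-9,-3,7,8,6,3,0]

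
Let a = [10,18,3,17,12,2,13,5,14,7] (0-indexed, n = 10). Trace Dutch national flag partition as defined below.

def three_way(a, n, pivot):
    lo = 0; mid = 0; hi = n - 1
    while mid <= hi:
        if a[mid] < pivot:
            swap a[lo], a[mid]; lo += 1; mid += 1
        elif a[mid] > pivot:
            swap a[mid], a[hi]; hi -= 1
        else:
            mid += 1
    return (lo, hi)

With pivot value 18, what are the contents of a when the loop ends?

lo=0 mid=0 hi=9
10<18: swap(0,0), lo=1 mid=1 ⇒ [10,18,3,17,12,2,13,5,14,7]
18=18: mid=2
3<18: swap(1,2), lo=2 mid=3 ⇒ [10,3,18,17,12,2,13,5,14,7]
17<18: swap(2,3), lo=3 mid=4 ⇒ [10,3,17,18,12,2,13,5,14,7]
12<18: swap(3,4), lo=4 mid=5 ⇒ [10,3,17,12,18,2,13,5,14,7]
2<18: swap(4,5), lo=5 mid=6 ⇒ [10,3,17,12,2,18,13,5,14,7]
13<18: swap(5,6), lo=6 mid=7 ⇒ [10,3,17,12,2,13,18,5,14,7]
5<18: swap(6,7), lo=7 mid=8 ⇒ [10,3,17,12,2,13,5,18,14,7]
14<18: swap(7,8), lo=8 mid=9 ⇒ [10,3,17,12,2,13,5,14,18,7]
7<18: swap(8,9), lo=9 mid=10 ⇒ [10,3,17,12,2,13,5,14,7,18]
done. lo=9 hi=9; a=[10,3,17,12,2,13,5,14,7,18]

[10,3,17,12,2,13,5,14,7,18]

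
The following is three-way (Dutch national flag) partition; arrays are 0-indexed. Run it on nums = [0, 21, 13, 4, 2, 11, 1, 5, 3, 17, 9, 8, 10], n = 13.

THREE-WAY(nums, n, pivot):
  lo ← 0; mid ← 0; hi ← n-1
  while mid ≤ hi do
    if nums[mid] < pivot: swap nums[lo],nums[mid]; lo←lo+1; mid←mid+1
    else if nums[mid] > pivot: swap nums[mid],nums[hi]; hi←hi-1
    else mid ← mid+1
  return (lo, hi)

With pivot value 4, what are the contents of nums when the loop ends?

[0, 3, 1, 2, 4, 11, 5, 13, 17, 9, 8, 10, 21]

pivot = 4; lo=0, mid=0, hi=12
nums[mid]=0<4: swap nums[0],nums[0]; lo=1,mid=1 → [0, 21, 13, 4, 2, 11, 1, 5, 3, 17, 9, 8, 10]
nums[mid]=21>4: swap nums[1],nums[12]; hi=11 → [0, 10, 13, 4, 2, 11, 1, 5, 3, 17, 9, 8, 21]
nums[mid]=10>4: swap nums[1],nums[11]; hi=10 → [0, 8, 13, 4, 2, 11, 1, 5, 3, 17, 9, 10, 21]
nums[mid]=8>4: swap nums[1],nums[10]; hi=9 → [0, 9, 13, 4, 2, 11, 1, 5, 3, 17, 8, 10, 21]
nums[mid]=9>4: swap nums[1],nums[9]; hi=8 → [0, 17, 13, 4, 2, 11, 1, 5, 3, 9, 8, 10, 21]
nums[mid]=17>4: swap nums[1],nums[8]; hi=7 → [0, 3, 13, 4, 2, 11, 1, 5, 17, 9, 8, 10, 21]
nums[mid]=3<4: swap nums[1],nums[1]; lo=2,mid=2 → [0, 3, 13, 4, 2, 11, 1, 5, 17, 9, 8, 10, 21]
nums[mid]=13>4: swap nums[2],nums[7]; hi=6 → [0, 3, 5, 4, 2, 11, 1, 13, 17, 9, 8, 10, 21]
nums[mid]=5>4: swap nums[2],nums[6]; hi=5 → [0, 3, 1, 4, 2, 11, 5, 13, 17, 9, 8, 10, 21]
nums[mid]=1<4: swap nums[2],nums[2]; lo=3,mid=3 → [0, 3, 1, 4, 2, 11, 5, 13, 17, 9, 8, 10, 21]
nums[mid]=4=4: mid=4
nums[mid]=2<4: swap nums[3],nums[4]; lo=4,mid=5 → [0, 3, 1, 2, 4, 11, 5, 13, 17, 9, 8, 10, 21]
nums[mid]=11>4: swap nums[5],nums[5]; hi=4 → [0, 3, 1, 2, 4, 11, 5, 13, 17, 9, 8, 10, 21]
end: lo=4, hi=4; nums = [0, 3, 1, 2, 4, 11, 5, 13, 17, 9, 8, 10, 21]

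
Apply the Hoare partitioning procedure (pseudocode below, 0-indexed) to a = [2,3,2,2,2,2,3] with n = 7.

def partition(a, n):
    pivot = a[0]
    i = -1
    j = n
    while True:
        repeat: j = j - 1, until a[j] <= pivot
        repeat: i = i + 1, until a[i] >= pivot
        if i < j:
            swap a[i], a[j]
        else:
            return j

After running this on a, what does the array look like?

pivot = a[0] = 2; i = -1, j = 7
j→5 (a[5]=2≤2), i→0 (a[0]=2≥2); i<j, swap → [2,3,2,2,2,2,3]
j→4 (a[4]=2≤2), i→1 (a[1]=3≥2); i<j, swap → [2,2,2,2,3,2,3]
j→3 (a[3]=2≤2), i→2 (a[2]=2≥2); i<j, swap → [2,2,2,2,3,2,3]
j→2, i→3; i≥j, return j=2. a = [2,2,2,2,3,2,3]

[2,2,2,2,3,2,3]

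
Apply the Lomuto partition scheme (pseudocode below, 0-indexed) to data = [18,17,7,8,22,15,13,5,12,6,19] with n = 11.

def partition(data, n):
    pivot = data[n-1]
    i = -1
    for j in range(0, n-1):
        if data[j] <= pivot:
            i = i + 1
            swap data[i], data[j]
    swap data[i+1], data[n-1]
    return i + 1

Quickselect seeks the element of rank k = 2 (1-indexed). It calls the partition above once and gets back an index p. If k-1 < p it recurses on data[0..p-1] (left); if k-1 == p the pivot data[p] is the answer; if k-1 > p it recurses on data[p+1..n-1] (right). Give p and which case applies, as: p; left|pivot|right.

pivot = data[10] = 19; i = -1
j=0: data[0]=18 ≤ 19 → i=0, swap data[0],data[0] (no change) → [18,17,7,8,22,15,13,5,12,6,19]
j=1: data[1]=17 ≤ 19 → i=1, swap data[1],data[1] (no change) → [18,17,7,8,22,15,13,5,12,6,19]
j=2: data[2]=7 ≤ 19 → i=2, swap data[2],data[2] (no change) → [18,17,7,8,22,15,13,5,12,6,19]
j=3: data[3]=8 ≤ 19 → i=3, swap data[3],data[3] (no change) → [18,17,7,8,22,15,13,5,12,6,19]
j=4: data[4]=22 > 19 → no swap
j=5: data[5]=15 ≤ 19 → i=4, swap data[4],data[5] → [18,17,7,8,15,22,13,5,12,6,19]
j=6: data[6]=13 ≤ 19 → i=5, swap data[5],data[6] → [18,17,7,8,15,13,22,5,12,6,19]
j=7: data[7]=5 ≤ 19 → i=6, swap data[6],data[7] → [18,17,7,8,15,13,5,22,12,6,19]
j=8: data[8]=12 ≤ 19 → i=7, swap data[7],data[8] → [18,17,7,8,15,13,5,12,22,6,19]
j=9: data[9]=6 ≤ 19 → i=8, swap data[8],data[9] → [18,17,7,8,15,13,5,12,6,22,19]
final swap data[9],data[10] → [18,17,7,8,15,13,5,12,6,19,22]; return 9
p = 9; k-1 = 1 < 9 ⇒ left

9; left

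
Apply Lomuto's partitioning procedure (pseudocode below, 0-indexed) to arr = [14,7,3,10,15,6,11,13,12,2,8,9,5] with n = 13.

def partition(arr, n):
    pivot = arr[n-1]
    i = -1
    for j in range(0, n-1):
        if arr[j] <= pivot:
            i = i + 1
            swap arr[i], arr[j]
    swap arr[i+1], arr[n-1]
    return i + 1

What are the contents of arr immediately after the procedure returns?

pivot=5, i=-1
j=0: 14>5, skip
j=1: 7>5, skip
j=2: 3≤5, i=0, swap(0,2) ⇒ [3,7,14,10,15,6,11,13,12,2,8,9,5]
j=3: 10>5, skip
j=4: 15>5, skip
j=5: 6>5, skip
j=6: 11>5, skip
j=7: 13>5, skip
j=8: 12>5, skip
j=9: 2≤5, i=1, swap(1,9) ⇒ [3,2,14,10,15,6,11,13,12,7,8,9,5]
j=10: 8>5, skip
j=11: 9>5, skip
swap(2,12) ⇒ [3,2,5,10,15,6,11,13,12,7,8,9,14]; return 2

[3,2,5,10,15,6,11,13,12,7,8,9,14]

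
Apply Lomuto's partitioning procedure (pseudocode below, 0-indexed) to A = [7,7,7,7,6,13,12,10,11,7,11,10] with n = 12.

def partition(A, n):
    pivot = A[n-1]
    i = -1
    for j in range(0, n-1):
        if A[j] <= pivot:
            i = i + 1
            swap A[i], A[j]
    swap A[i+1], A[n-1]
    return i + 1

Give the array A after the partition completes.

[7,7,7,7,6,10,7,10,11,12,11,13]

pivot = A[11] = 10; i = -1
j=0: A[0]=7 ≤ 10 → i=0, swap A[0],A[0] (no change) → [7,7,7,7,6,13,12,10,11,7,11,10]
j=1: A[1]=7 ≤ 10 → i=1, swap A[1],A[1] (no change) → [7,7,7,7,6,13,12,10,11,7,11,10]
j=2: A[2]=7 ≤ 10 → i=2, swap A[2],A[2] (no change) → [7,7,7,7,6,13,12,10,11,7,11,10]
j=3: A[3]=7 ≤ 10 → i=3, swap A[3],A[3] (no change) → [7,7,7,7,6,13,12,10,11,7,11,10]
j=4: A[4]=6 ≤ 10 → i=4, swap A[4],A[4] (no change) → [7,7,7,7,6,13,12,10,11,7,11,10]
j=5: A[5]=13 > 10 → no swap
j=6: A[6]=12 > 10 → no swap
j=7: A[7]=10 ≤ 10 → i=5, swap A[5],A[7] → [7,7,7,7,6,10,12,13,11,7,11,10]
j=8: A[8]=11 > 10 → no swap
j=9: A[9]=7 ≤ 10 → i=6, swap A[6],A[9] → [7,7,7,7,6,10,7,13,11,12,11,10]
j=10: A[10]=11 > 10 → no swap
final swap A[7],A[11] → [7,7,7,7,6,10,7,10,11,12,11,13]; return 7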